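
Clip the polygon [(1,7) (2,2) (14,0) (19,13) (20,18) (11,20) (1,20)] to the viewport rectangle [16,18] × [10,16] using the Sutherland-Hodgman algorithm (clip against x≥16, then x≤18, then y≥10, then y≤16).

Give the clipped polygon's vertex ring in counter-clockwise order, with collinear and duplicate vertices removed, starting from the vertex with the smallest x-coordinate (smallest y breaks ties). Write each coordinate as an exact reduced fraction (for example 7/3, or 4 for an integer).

Clipped polygon: [(16,10) (232/13,10) (18,52/5) (18,16) (16,16)]

1. After x ≥ 16: [(16,26/5) (19,13) (20,18) (16,170/9)]
2. After x ≤ 18: [(16,26/5) (18,52/5) (18,166/9) (16,170/9)]
3. After y ≥ 10: [(16,10) (232/13,10) (18,52/5) (18,166/9) (16,170/9)]
4. After y ≤ 16: [(16,16) (16,10) (232/13,10) (18,52/5) (18,16)]
5. Canonical ring: [(16,10) (232/13,10) (18,52/5) (18,16) (16,16)]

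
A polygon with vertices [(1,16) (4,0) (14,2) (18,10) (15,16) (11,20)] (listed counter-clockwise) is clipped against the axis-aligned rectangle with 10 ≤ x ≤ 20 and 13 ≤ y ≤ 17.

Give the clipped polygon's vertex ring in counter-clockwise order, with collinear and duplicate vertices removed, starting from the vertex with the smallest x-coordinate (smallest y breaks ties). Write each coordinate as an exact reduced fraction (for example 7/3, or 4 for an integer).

1. After x ≥ 10: [(10,98/5) (10,6/5) (14,2) (18,10) (15,16) (11,20)]
2. After x ≤ 20: [(10,98/5) (10,6/5) (14,2) (18,10) (15,16) (11,20)]
3. After y ≥ 13: [(10,98/5) (10,13) (33/2,13) (15,16) (11,20)]
4. After y ≤ 17: [(10,17) (10,13) (33/2,13) (15,16) (14,17)]
5. Canonical ring: [(10,13) (33/2,13) (15,16) (14,17) (10,17)]

Clipped polygon: [(10,13) (33/2,13) (15,16) (14,17) (10,17)]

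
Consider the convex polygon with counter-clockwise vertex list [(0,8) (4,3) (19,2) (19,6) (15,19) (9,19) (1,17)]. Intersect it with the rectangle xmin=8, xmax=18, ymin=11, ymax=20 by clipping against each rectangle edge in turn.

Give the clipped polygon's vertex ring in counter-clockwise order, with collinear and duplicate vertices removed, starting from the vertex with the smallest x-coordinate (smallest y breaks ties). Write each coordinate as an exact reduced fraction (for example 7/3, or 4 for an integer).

1. After x ≥ 8: [(8,41/15) (19,2) (19,6) (15,19) (9,19) (8,75/4)]
2. After x ≤ 18: [(8,41/15) (18,31/15) (18,37/4) (15,19) (9,19) (8,75/4)]
3. After y ≥ 11: [(8,11) (227/13,11) (15,19) (9,19) (8,75/4)]
4. After y ≤ 20: [(8,11) (227/13,11) (15,19) (9,19) (8,75/4)]
5. Canonical ring: [(8,11) (227/13,11) (15,19) (9,19) (8,75/4)]

Clipped polygon: [(8,11) (227/13,11) (15,19) (9,19) (8,75/4)]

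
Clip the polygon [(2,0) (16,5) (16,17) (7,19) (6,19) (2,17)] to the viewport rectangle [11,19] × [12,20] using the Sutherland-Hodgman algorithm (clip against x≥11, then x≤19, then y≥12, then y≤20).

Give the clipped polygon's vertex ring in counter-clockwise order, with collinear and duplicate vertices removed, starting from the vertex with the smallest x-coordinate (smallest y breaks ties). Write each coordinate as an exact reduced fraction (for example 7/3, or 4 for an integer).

Clipped polygon: [(11,12) (16,12) (16,17) (11,163/9)]

1. After x ≥ 11: [(11,45/14) (16,5) (16,17) (11,163/9)]
2. After x ≤ 19: [(11,45/14) (16,5) (16,17) (11,163/9)]
3. After y ≥ 12: [(11,12) (16,12) (16,17) (11,163/9)]
4. After y ≤ 20: [(11,12) (16,12) (16,17) (11,163/9)]
5. Canonical ring: [(11,12) (16,12) (16,17) (11,163/9)]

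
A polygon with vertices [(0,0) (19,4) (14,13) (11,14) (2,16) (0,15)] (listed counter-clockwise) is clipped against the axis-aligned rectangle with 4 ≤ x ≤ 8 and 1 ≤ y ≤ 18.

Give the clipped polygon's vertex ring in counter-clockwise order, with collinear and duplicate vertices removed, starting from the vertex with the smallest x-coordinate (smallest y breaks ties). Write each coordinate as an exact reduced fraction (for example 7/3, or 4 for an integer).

1. After x ≥ 4: [(4,16/19) (19,4) (14,13) (11,14) (4,140/9)]
2. After x ≤ 8: [(4,16/19) (8,32/19) (8,44/3) (4,140/9)]
3. After y ≥ 1: [(4,1) (19/4,1) (8,32/19) (8,44/3) (4,140/9)]
4. After y ≤ 18: [(4,1) (19/4,1) (8,32/19) (8,44/3) (4,140/9)]
5. Canonical ring: [(4,1) (19/4,1) (8,32/19) (8,44/3) (4,140/9)]

Clipped polygon: [(4,1) (19/4,1) (8,32/19) (8,44/3) (4,140/9)]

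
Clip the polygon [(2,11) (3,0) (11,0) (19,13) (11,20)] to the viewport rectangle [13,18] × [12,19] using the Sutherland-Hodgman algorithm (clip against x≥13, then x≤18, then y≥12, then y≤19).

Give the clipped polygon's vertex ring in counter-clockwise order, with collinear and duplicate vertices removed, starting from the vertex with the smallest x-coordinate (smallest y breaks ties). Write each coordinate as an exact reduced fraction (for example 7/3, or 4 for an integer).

Clipped polygon: [(13,12) (18,12) (18,111/8) (13,73/4)]

1. After x ≥ 13: [(13,13/4) (19,13) (13,73/4)]
2. After x ≤ 18: [(13,13/4) (18,91/8) (18,111/8) (13,73/4)]
3. After y ≥ 12: [(13,12) (18,12) (18,111/8) (13,73/4)]
4. After y ≤ 19: [(13,12) (18,12) (18,111/8) (13,73/4)]
5. Canonical ring: [(13,12) (18,12) (18,111/8) (13,73/4)]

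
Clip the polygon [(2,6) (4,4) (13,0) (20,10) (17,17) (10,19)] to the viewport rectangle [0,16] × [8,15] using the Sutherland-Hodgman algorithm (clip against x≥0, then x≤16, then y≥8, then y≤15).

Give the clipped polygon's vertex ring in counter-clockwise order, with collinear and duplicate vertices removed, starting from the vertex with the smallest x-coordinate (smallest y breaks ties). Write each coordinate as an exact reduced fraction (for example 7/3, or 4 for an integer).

Clipped polygon: [(42/13,8) (16,8) (16,15) (98/13,15)]

1. After x ≥ 0: [(2,6) (4,4) (13,0) (20,10) (17,17) (10,19)]
2. After x ≤ 16: [(2,6) (4,4) (13,0) (16,30/7) (16,121/7) (10,19)]
3. After y ≥ 8: [(42/13,8) (16,8) (16,121/7) (10,19)]
4. After y ≤ 15: [(98/13,15) (42/13,8) (16,8) (16,15)]
5. Canonical ring: [(42/13,8) (16,8) (16,15) (98/13,15)]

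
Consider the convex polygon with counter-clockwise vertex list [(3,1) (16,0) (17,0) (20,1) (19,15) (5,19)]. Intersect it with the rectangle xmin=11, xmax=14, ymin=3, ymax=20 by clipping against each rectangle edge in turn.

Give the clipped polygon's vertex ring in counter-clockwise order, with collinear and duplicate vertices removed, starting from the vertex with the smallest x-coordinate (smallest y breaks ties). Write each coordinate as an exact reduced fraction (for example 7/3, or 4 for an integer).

Clipped polygon: [(11,3) (14,3) (14,115/7) (11,121/7)]

1. After x ≥ 11: [(11,5/13) (16,0) (17,0) (20,1) (19,15) (11,121/7)]
2. After x ≤ 14: [(11,5/13) (14,2/13) (14,115/7) (11,121/7)]
3. After y ≥ 3: [(11,3) (14,3) (14,115/7) (11,121/7)]
4. After y ≤ 20: [(11,3) (14,3) (14,115/7) (11,121/7)]
5. Canonical ring: [(11,3) (14,3) (14,115/7) (11,121/7)]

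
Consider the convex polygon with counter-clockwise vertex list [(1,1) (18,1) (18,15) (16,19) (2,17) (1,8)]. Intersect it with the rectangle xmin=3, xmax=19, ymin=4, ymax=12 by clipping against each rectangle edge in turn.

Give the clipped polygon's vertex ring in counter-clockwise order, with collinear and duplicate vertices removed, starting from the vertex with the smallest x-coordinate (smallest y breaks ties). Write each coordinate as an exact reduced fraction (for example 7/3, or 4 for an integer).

Clipped polygon: [(3,4) (18,4) (18,12) (3,12)]

1. After x ≥ 3: [(3,1) (18,1) (18,15) (16,19) (3,120/7)]
2. After x ≤ 19: [(3,1) (18,1) (18,15) (16,19) (3,120/7)]
3. After y ≥ 4: [(3,4) (18,4) (18,15) (16,19) (3,120/7)]
4. After y ≤ 12: [(3,12) (3,4) (18,4) (18,12)]
5. Canonical ring: [(3,4) (18,4) (18,12) (3,12)]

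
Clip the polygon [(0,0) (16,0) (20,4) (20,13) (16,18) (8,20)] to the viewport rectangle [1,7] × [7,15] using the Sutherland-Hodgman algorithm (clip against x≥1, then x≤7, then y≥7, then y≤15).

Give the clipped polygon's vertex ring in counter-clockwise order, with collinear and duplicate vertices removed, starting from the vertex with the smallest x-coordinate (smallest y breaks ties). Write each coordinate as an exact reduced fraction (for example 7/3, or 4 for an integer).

Clipped polygon: [(14/5,7) (7,7) (7,15) (6,15)]

1. After x ≥ 1: [(1,5/2) (1,0) (16,0) (20,4) (20,13) (16,18) (8,20)]
2. After x ≤ 7: [(7,35/2) (1,5/2) (1,0) (7,0)]
3. After y ≥ 7: [(7,7) (7,35/2) (14/5,7)]
4. After y ≤ 15: [(7,7) (7,15) (6,15) (14/5,7)]
5. Canonical ring: [(14/5,7) (7,7) (7,15) (6,15)]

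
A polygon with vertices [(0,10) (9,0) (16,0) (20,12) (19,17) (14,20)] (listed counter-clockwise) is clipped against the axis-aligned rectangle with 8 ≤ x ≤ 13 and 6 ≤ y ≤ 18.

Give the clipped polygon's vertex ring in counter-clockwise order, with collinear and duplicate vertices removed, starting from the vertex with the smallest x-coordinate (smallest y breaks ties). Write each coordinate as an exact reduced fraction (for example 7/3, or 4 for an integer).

Clipped polygon: [(8,6) (13,6) (13,18) (56/5,18) (8,110/7)]

1. After x ≥ 8: [(8,110/7) (8,10/9) (9,0) (16,0) (20,12) (19,17) (14,20)]
2. After x ≤ 13: [(13,135/7) (8,110/7) (8,10/9) (9,0) (13,0)]
3. After y ≥ 6: [(13,6) (13,135/7) (8,110/7) (8,6)]
4. After y ≤ 18: [(13,6) (13,18) (56/5,18) (8,110/7) (8,6)]
5. Canonical ring: [(8,6) (13,6) (13,18) (56/5,18) (8,110/7)]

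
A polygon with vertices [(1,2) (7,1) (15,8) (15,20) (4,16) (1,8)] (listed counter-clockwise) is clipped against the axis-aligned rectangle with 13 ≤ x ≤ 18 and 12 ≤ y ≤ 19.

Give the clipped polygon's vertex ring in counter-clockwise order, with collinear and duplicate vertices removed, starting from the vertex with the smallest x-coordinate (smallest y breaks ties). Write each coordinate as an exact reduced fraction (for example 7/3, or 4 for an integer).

1. After x ≥ 13: [(13,25/4) (15,8) (15,20) (13,212/11)]
2. After x ≤ 18: [(13,25/4) (15,8) (15,20) (13,212/11)]
3. After y ≥ 12: [(13,12) (15,12) (15,20) (13,212/11)]
4. After y ≤ 19: [(13,19) (13,12) (15,12) (15,19)]
5. Canonical ring: [(13,12) (15,12) (15,19) (13,19)]

Clipped polygon: [(13,12) (15,12) (15,19) (13,19)]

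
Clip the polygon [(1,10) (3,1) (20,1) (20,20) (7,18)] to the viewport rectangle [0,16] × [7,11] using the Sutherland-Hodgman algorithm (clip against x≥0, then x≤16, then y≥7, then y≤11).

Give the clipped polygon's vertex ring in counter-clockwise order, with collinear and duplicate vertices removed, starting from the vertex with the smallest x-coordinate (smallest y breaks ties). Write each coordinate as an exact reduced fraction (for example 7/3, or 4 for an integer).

1. After x ≥ 0: [(1,10) (3,1) (20,1) (20,20) (7,18)]
2. After x ≤ 16: [(1,10) (3,1) (16,1) (16,252/13) (7,18)]
3. After y ≥ 7: [(1,10) (5/3,7) (16,7) (16,252/13) (7,18)]
4. After y ≤ 11: [(7/4,11) (1,10) (5/3,7) (16,7) (16,11)]
5. Canonical ring: [(1,10) (5/3,7) (16,7) (16,11) (7/4,11)]

Clipped polygon: [(1,10) (5/3,7) (16,7) (16,11) (7/4,11)]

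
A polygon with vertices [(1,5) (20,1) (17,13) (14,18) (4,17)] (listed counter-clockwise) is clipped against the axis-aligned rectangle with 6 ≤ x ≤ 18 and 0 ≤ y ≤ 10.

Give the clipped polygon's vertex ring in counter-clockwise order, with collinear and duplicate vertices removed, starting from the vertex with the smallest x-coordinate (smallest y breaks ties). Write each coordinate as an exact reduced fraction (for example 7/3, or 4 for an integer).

1. After x ≥ 6: [(6,75/19) (20,1) (17,13) (14,18) (6,86/5)]
2. After x ≤ 18: [(6,75/19) (18,27/19) (18,9) (17,13) (14,18) (6,86/5)]
3. After y ≥ 0: [(6,75/19) (18,27/19) (18,9) (17,13) (14,18) (6,86/5)]
4. After y ≤ 10: [(6,10) (6,75/19) (18,27/19) (18,9) (71/4,10)]
5. Canonical ring: [(6,75/19) (18,27/19) (18,9) (71/4,10) (6,10)]

Clipped polygon: [(6,75/19) (18,27/19) (18,9) (71/4,10) (6,10)]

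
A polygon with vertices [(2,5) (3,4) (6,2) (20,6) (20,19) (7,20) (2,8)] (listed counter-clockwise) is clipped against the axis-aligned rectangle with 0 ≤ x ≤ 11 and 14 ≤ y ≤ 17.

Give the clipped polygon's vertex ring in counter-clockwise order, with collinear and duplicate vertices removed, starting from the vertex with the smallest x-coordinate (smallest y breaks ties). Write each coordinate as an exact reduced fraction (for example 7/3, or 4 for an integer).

Clipped polygon: [(9/2,14) (11,14) (11,17) (23/4,17)]

1. After x ≥ 0: [(2,5) (3,4) (6,2) (20,6) (20,19) (7,20) (2,8)]
2. After x ≤ 11: [(2,5) (3,4) (6,2) (11,24/7) (11,256/13) (7,20) (2,8)]
3. After y ≥ 14: [(11,14) (11,256/13) (7,20) (9/2,14)]
4. After y ≤ 17: [(11,14) (11,17) (23/4,17) (9/2,14)]
5. Canonical ring: [(9/2,14) (11,14) (11,17) (23/4,17)]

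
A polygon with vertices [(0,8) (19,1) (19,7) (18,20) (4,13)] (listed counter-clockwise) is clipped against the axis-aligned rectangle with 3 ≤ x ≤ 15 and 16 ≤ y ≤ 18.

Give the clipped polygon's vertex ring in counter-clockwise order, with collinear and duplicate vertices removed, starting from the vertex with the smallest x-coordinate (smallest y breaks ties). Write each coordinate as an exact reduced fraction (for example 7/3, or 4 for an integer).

Clipped polygon: [(10,16) (15,16) (15,18) (14,18)]

1. After x ≥ 3: [(3,47/4) (3,131/19) (19,1) (19,7) (18,20) (4,13)]
2. After x ≤ 15: [(3,47/4) (3,131/19) (15,47/19) (15,37/2) (4,13)]
3. After y ≥ 16: [(15,16) (15,37/2) (10,16)]
4. After y ≤ 18: [(15,16) (15,18) (14,18) (10,16)]
5. Canonical ring: [(10,16) (15,16) (15,18) (14,18)]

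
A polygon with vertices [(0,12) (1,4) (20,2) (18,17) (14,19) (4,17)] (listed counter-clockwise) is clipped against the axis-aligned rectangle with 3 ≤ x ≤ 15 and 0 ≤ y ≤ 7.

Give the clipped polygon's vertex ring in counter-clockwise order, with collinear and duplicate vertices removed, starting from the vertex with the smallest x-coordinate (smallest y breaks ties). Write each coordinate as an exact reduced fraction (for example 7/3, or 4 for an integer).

1. After x ≥ 3: [(3,63/4) (3,72/19) (20,2) (18,17) (14,19) (4,17)]
2. After x ≤ 15: [(3,63/4) (3,72/19) (15,48/19) (15,37/2) (14,19) (4,17)]
3. After y ≥ 0: [(3,63/4) (3,72/19) (15,48/19) (15,37/2) (14,19) (4,17)]
4. After y ≤ 7: [(3,7) (3,72/19) (15,48/19) (15,7)]
5. Canonical ring: [(3,72/19) (15,48/19) (15,7) (3,7)]

Clipped polygon: [(3,72/19) (15,48/19) (15,7) (3,7)]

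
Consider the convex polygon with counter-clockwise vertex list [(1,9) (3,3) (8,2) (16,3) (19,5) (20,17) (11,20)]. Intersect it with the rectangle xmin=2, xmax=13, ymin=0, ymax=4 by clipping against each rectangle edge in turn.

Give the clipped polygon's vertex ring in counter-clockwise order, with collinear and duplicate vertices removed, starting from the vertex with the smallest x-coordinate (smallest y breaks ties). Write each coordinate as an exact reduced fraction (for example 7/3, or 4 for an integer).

1. After x ≥ 2: [(2,101/10) (2,6) (3,3) (8,2) (16,3) (19,5) (20,17) (11,20)]
2. After x ≤ 13: [(2,101/10) (2,6) (3,3) (8,2) (13,21/8) (13,58/3) (11,20)]
3. After y ≥ 0: [(2,101/10) (2,6) (3,3) (8,2) (13,21/8) (13,58/3) (11,20)]
4. After y ≤ 4: [(8/3,4) (3,3) (8,2) (13,21/8) (13,4)]
5. Canonical ring: [(8/3,4) (3,3) (8,2) (13,21/8) (13,4)]

Clipped polygon: [(8/3,4) (3,3) (8,2) (13,21/8) (13,4)]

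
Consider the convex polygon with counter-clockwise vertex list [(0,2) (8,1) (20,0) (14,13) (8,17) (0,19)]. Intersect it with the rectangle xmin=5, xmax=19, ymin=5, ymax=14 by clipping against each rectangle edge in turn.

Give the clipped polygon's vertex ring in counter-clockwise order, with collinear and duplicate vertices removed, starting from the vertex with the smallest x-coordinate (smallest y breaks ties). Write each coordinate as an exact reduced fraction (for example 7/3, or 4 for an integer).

Clipped polygon: [(5,5) (230/13,5) (14,13) (25/2,14) (5,14)]

1. After x ≥ 5: [(5,11/8) (8,1) (20,0) (14,13) (8,17) (5,71/4)]
2. After x ≤ 19: [(5,11/8) (8,1) (19,1/12) (19,13/6) (14,13) (8,17) (5,71/4)]
3. After y ≥ 5: [(5,5) (230/13,5) (14,13) (8,17) (5,71/4)]
4. After y ≤ 14: [(5,14) (5,5) (230/13,5) (14,13) (25/2,14)]
5. Canonical ring: [(5,5) (230/13,5) (14,13) (25/2,14) (5,14)]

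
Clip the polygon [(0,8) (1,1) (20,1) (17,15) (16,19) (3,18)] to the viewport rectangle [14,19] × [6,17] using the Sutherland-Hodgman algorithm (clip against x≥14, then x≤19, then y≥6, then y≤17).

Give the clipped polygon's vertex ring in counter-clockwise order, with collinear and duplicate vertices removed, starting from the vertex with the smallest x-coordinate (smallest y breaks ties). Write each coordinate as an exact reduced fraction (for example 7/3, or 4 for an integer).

Clipped polygon: [(14,6) (265/14,6) (17,15) (33/2,17) (14,17)]

1. After x ≥ 14: [(14,1) (20,1) (17,15) (16,19) (14,245/13)]
2. After x ≤ 19: [(14,1) (19,1) (19,17/3) (17,15) (16,19) (14,245/13)]
3. After y ≥ 6: [(14,6) (265/14,6) (17,15) (16,19) (14,245/13)]
4. After y ≤ 17: [(14,17) (14,6) (265/14,6) (17,15) (33/2,17)]
5. Canonical ring: [(14,6) (265/14,6) (17,15) (33/2,17) (14,17)]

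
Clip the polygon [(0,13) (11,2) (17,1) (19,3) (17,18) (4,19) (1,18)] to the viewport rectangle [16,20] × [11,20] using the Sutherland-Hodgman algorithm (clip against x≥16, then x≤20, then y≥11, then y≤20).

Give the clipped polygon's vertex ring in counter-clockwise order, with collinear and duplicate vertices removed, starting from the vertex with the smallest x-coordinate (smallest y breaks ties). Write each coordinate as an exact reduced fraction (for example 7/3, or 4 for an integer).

Clipped polygon: [(16,11) (269/15,11) (17,18) (16,235/13)]

1. After x ≥ 16: [(16,7/6) (17,1) (19,3) (17,18) (16,235/13)]
2. After x ≤ 20: [(16,7/6) (17,1) (19,3) (17,18) (16,235/13)]
3. After y ≥ 11: [(16,11) (269/15,11) (17,18) (16,235/13)]
4. After y ≤ 20: [(16,11) (269/15,11) (17,18) (16,235/13)]
5. Canonical ring: [(16,11) (269/15,11) (17,18) (16,235/13)]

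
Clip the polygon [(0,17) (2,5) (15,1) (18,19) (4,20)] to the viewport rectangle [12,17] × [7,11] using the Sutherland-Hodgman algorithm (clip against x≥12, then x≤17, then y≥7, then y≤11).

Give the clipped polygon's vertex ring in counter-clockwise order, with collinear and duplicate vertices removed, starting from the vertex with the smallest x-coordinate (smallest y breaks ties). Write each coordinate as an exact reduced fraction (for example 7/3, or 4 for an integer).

1. After x ≥ 12: [(12,25/13) (15,1) (18,19) (12,136/7)]
2. After x ≤ 17: [(12,25/13) (15,1) (17,13) (17,267/14) (12,136/7)]
3. After y ≥ 7: [(12,7) (16,7) (17,13) (17,267/14) (12,136/7)]
4. After y ≤ 11: [(12,11) (12,7) (16,7) (50/3,11)]
5. Canonical ring: [(12,7) (16,7) (50/3,11) (12,11)]

Clipped polygon: [(12,7) (16,7) (50/3,11) (12,11)]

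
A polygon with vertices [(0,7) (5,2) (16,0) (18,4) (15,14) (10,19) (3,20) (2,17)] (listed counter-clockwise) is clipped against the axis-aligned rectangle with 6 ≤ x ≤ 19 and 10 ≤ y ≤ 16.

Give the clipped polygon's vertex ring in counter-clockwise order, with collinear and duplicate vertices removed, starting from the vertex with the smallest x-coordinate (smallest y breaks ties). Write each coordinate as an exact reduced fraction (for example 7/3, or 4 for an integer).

1. After x ≥ 6: [(6,20/11) (16,0) (18,4) (15,14) (10,19) (6,137/7)]
2. After x ≤ 19: [(6,20/11) (16,0) (18,4) (15,14) (10,19) (6,137/7)]
3. After y ≥ 10: [(6,10) (81/5,10) (15,14) (10,19) (6,137/7)]
4. After y ≤ 16: [(6,16) (6,10) (81/5,10) (15,14) (13,16)]
5. Canonical ring: [(6,10) (81/5,10) (15,14) (13,16) (6,16)]

Clipped polygon: [(6,10) (81/5,10) (15,14) (13,16) (6,16)]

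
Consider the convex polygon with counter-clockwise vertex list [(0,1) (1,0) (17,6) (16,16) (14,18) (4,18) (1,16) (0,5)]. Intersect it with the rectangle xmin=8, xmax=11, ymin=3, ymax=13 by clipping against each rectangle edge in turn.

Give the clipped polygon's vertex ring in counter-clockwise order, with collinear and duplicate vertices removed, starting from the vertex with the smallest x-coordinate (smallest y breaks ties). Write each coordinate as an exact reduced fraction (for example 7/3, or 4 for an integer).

Clipped polygon: [(8,3) (9,3) (11,15/4) (11,13) (8,13)]

1. After x ≥ 8: [(8,21/8) (17,6) (16,16) (14,18) (8,18)]
2. After x ≤ 11: [(8,21/8) (11,15/4) (11,18) (8,18)]
3. After y ≥ 3: [(8,3) (9,3) (11,15/4) (11,18) (8,18)]
4. After y ≤ 13: [(8,13) (8,3) (9,3) (11,15/4) (11,13)]
5. Canonical ring: [(8,3) (9,3) (11,15/4) (11,13) (8,13)]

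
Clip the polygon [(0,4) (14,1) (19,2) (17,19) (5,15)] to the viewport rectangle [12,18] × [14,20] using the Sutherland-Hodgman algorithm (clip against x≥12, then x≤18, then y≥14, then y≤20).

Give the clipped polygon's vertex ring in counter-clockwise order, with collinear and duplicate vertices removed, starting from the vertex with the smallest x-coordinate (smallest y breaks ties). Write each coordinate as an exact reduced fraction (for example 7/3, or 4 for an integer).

Clipped polygon: [(12,14) (299/17,14) (17,19) (12,52/3)]

1. After x ≥ 12: [(12,10/7) (14,1) (19,2) (17,19) (12,52/3)]
2. After x ≤ 18: [(12,10/7) (14,1) (18,9/5) (18,21/2) (17,19) (12,52/3)]
3. After y ≥ 14: [(12,14) (299/17,14) (17,19) (12,52/3)]
4. After y ≤ 20: [(12,14) (299/17,14) (17,19) (12,52/3)]
5. Canonical ring: [(12,14) (299/17,14) (17,19) (12,52/3)]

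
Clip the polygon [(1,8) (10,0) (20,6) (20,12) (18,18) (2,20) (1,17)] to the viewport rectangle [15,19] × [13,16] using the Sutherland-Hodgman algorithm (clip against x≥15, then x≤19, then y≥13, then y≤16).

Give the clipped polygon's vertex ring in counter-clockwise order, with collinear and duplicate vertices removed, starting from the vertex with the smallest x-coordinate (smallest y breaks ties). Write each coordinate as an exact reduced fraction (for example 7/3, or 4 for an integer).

1. After x ≥ 15: [(15,3) (20,6) (20,12) (18,18) (15,147/8)]
2. After x ≤ 19: [(15,3) (19,27/5) (19,15) (18,18) (15,147/8)]
3. After y ≥ 13: [(15,13) (19,13) (19,15) (18,18) (15,147/8)]
4. After y ≤ 16: [(15,16) (15,13) (19,13) (19,15) (56/3,16)]
5. Canonical ring: [(15,13) (19,13) (19,15) (56/3,16) (15,16)]

Clipped polygon: [(15,13) (19,13) (19,15) (56/3,16) (15,16)]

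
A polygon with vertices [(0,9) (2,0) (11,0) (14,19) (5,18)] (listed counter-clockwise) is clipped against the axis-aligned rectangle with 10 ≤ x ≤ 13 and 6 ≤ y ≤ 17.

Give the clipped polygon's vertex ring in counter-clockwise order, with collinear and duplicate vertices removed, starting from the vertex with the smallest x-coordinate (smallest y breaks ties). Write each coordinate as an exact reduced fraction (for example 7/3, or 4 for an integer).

1. After x ≥ 10: [(10,0) (11,0) (14,19) (10,167/9)]
2. After x ≤ 13: [(10,0) (11,0) (13,38/3) (13,170/9) (10,167/9)]
3. After y ≥ 6: [(10,6) (227/19,6) (13,38/3) (13,170/9) (10,167/9)]
4. After y ≤ 17: [(10,17) (10,6) (227/19,6) (13,38/3) (13,17)]
5. Canonical ring: [(10,6) (227/19,6) (13,38/3) (13,17) (10,17)]

Clipped polygon: [(10,6) (227/19,6) (13,38/3) (13,17) (10,17)]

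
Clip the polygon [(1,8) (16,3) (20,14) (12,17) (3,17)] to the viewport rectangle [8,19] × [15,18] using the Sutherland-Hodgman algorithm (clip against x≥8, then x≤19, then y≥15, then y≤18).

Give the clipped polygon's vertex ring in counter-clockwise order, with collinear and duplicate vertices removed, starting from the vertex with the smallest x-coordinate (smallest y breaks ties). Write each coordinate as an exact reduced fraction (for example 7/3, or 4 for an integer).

Clipped polygon: [(8,15) (52/3,15) (12,17) (8,17)]

1. After x ≥ 8: [(8,17/3) (16,3) (20,14) (12,17) (8,17)]
2. After x ≤ 19: [(8,17/3) (16,3) (19,45/4) (19,115/8) (12,17) (8,17)]
3. After y ≥ 15: [(8,15) (52/3,15) (12,17) (8,17)]
4. After y ≤ 18: [(8,15) (52/3,15) (12,17) (8,17)]
5. Canonical ring: [(8,15) (52/3,15) (12,17) (8,17)]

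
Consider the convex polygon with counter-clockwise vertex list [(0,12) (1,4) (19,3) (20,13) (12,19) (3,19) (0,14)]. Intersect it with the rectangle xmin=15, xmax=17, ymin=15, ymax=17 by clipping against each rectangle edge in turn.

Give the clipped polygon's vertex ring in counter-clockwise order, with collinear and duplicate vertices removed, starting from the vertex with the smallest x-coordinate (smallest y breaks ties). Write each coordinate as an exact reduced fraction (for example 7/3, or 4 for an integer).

Clipped polygon: [(15,15) (17,15) (17,61/4) (15,67/4)]

1. After x ≥ 15: [(15,29/9) (19,3) (20,13) (15,67/4)]
2. After x ≤ 17: [(15,29/9) (17,28/9) (17,61/4) (15,67/4)]
3. After y ≥ 15: [(15,15) (17,15) (17,61/4) (15,67/4)]
4. After y ≤ 17: [(15,15) (17,15) (17,61/4) (15,67/4)]
5. Canonical ring: [(15,15) (17,15) (17,61/4) (15,67/4)]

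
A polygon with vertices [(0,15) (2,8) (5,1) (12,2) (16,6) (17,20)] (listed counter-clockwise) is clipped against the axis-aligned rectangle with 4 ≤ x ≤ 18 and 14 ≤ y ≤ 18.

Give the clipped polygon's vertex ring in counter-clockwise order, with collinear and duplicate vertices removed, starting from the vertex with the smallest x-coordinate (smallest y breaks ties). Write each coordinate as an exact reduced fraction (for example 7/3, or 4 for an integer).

1. After x ≥ 4: [(4,275/17) (4,10/3) (5,1) (12,2) (16,6) (17,20)]
2. After x ≤ 18: [(4,275/17) (4,10/3) (5,1) (12,2) (16,6) (17,20)]
3. After y ≥ 14: [(4,275/17) (4,14) (116/7,14) (17,20)]
4. After y ≤ 18: [(51/5,18) (4,275/17) (4,14) (116/7,14) (118/7,18)]
5. Canonical ring: [(4,14) (116/7,14) (118/7,18) (51/5,18) (4,275/17)]

Clipped polygon: [(4,14) (116/7,14) (118/7,18) (51/5,18) (4,275/17)]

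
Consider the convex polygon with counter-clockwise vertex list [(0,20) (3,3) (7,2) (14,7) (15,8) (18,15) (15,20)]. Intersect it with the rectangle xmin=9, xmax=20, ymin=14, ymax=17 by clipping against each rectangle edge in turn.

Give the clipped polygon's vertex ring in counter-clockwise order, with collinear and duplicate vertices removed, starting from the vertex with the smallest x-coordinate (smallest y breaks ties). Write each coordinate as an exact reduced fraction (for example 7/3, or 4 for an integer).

Clipped polygon: [(9,14) (123/7,14) (18,15) (84/5,17) (9,17)]

1. After x ≥ 9: [(9,20) (9,24/7) (14,7) (15,8) (18,15) (15,20)]
2. After x ≤ 20: [(9,20) (9,24/7) (14,7) (15,8) (18,15) (15,20)]
3. After y ≥ 14: [(9,20) (9,14) (123/7,14) (18,15) (15,20)]
4. After y ≤ 17: [(9,17) (9,14) (123/7,14) (18,15) (84/5,17)]
5. Canonical ring: [(9,14) (123/7,14) (18,15) (84/5,17) (9,17)]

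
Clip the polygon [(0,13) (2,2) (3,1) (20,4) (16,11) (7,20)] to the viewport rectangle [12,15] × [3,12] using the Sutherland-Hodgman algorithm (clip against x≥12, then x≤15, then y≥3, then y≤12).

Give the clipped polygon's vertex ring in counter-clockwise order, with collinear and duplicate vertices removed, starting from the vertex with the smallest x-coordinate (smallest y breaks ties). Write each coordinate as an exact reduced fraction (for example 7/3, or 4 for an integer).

Clipped polygon: [(12,3) (43/3,3) (15,53/17) (15,12) (12,12)]

1. After x ≥ 12: [(12,44/17) (20,4) (16,11) (12,15)]
2. After x ≤ 15: [(12,44/17) (15,53/17) (15,12) (12,15)]
3. After y ≥ 3: [(12,3) (43/3,3) (15,53/17) (15,12) (12,15)]
4. After y ≤ 12: [(12,12) (12,3) (43/3,3) (15,53/17) (15,12) (15,12)]
5. Canonical ring: [(12,3) (43/3,3) (15,53/17) (15,12) (12,12)]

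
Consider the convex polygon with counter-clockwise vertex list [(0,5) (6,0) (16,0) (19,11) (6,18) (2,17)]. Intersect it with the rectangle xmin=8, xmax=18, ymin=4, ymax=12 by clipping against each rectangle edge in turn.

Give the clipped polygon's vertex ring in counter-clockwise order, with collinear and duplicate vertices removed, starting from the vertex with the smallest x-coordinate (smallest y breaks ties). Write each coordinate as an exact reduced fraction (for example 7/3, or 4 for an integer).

1. After x ≥ 8: [(8,0) (16,0) (19,11) (8,220/13)]
2. After x ≤ 18: [(8,0) (16,0) (18,22/3) (18,150/13) (8,220/13)]
3. After y ≥ 4: [(8,4) (188/11,4) (18,22/3) (18,150/13) (8,220/13)]
4. After y ≤ 12: [(8,12) (8,4) (188/11,4) (18,22/3) (18,150/13) (120/7,12)]
5. Canonical ring: [(8,4) (188/11,4) (18,22/3) (18,150/13) (120/7,12) (8,12)]

Clipped polygon: [(8,4) (188/11,4) (18,22/3) (18,150/13) (120/7,12) (8,12)]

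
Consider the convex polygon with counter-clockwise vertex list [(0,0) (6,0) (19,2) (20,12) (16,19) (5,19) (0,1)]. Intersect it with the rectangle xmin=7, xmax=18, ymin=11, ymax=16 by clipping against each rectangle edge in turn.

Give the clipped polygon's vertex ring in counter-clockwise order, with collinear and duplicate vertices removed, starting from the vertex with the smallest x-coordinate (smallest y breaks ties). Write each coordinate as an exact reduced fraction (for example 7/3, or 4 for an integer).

1. After x ≥ 7: [(7,2/13) (19,2) (20,12) (16,19) (7,19)]
2. After x ≤ 18: [(7,2/13) (18,24/13) (18,31/2) (16,19) (7,19)]
3. After y ≥ 11: [(7,11) (18,11) (18,31/2) (16,19) (7,19)]
4. After y ≤ 16: [(7,16) (7,11) (18,11) (18,31/2) (124/7,16)]
5. Canonical ring: [(7,11) (18,11) (18,31/2) (124/7,16) (7,16)]

Clipped polygon: [(7,11) (18,11) (18,31/2) (124/7,16) (7,16)]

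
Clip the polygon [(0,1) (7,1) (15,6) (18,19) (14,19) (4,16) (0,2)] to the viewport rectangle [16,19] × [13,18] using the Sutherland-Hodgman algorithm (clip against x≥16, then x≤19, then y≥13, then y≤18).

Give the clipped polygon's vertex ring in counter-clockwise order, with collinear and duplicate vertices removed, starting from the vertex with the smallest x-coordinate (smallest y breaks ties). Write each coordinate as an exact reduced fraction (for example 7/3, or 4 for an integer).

1. After x ≥ 16: [(16,31/3) (18,19) (16,19)]
2. After x ≤ 19: [(16,31/3) (18,19) (16,19)]
3. After y ≥ 13: [(16,13) (216/13,13) (18,19) (16,19)]
4. After y ≤ 18: [(16,18) (16,13) (216/13,13) (231/13,18)]
5. Canonical ring: [(16,13) (216/13,13) (231/13,18) (16,18)]

Clipped polygon: [(16,13) (216/13,13) (231/13,18) (16,18)]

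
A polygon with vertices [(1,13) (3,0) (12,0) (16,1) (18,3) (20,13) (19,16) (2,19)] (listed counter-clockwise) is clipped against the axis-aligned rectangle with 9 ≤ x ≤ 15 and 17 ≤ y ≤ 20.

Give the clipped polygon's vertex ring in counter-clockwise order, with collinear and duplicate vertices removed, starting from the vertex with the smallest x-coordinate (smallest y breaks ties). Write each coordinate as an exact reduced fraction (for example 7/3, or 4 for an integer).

1. After x ≥ 9: [(9,0) (12,0) (16,1) (18,3) (20,13) (19,16) (9,302/17)]
2. After x ≤ 15: [(9,0) (12,0) (15,3/4) (15,284/17) (9,302/17)]
3. After y ≥ 17: [(9,17) (40/3,17) (9,302/17)]
4. After y ≤ 20: [(9,17) (40/3,17) (9,302/17)]
5. Canonical ring: [(9,17) (40/3,17) (9,302/17)]

Clipped polygon: [(9,17) (40/3,17) (9,302/17)]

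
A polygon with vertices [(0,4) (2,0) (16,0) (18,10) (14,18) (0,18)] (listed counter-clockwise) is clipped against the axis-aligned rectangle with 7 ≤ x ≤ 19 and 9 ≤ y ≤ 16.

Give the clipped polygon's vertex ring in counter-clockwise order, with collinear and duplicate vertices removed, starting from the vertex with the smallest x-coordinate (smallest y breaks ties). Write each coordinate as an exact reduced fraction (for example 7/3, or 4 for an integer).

1. After x ≥ 7: [(7,0) (16,0) (18,10) (14,18) (7,18)]
2. After x ≤ 19: [(7,0) (16,0) (18,10) (14,18) (7,18)]
3. After y ≥ 9: [(7,9) (89/5,9) (18,10) (14,18) (7,18)]
4. After y ≤ 16: [(7,16) (7,9) (89/5,9) (18,10) (15,16)]
5. Canonical ring: [(7,9) (89/5,9) (18,10) (15,16) (7,16)]

Clipped polygon: [(7,9) (89/5,9) (18,10) (15,16) (7,16)]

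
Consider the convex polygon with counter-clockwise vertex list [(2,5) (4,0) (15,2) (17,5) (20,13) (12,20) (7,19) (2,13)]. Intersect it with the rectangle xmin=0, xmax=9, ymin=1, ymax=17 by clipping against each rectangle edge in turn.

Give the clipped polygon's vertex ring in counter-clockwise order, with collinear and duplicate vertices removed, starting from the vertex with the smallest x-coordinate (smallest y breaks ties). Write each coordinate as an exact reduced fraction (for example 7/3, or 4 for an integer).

1. After x ≥ 0: [(2,5) (4,0) (15,2) (17,5) (20,13) (12,20) (7,19) (2,13)]
2. After x ≤ 9: [(2,5) (4,0) (9,10/11) (9,97/5) (7,19) (2,13)]
3. After y ≥ 1: [(2,5) (18/5,1) (9,1) (9,97/5) (7,19) (2,13)]
4. After y ≤ 17: [(2,5) (18/5,1) (9,1) (9,17) (16/3,17) (2,13)]
5. Canonical ring: [(2,5) (18/5,1) (9,1) (9,17) (16/3,17) (2,13)]

Clipped polygon: [(2,5) (18/5,1) (9,1) (9,17) (16/3,17) (2,13)]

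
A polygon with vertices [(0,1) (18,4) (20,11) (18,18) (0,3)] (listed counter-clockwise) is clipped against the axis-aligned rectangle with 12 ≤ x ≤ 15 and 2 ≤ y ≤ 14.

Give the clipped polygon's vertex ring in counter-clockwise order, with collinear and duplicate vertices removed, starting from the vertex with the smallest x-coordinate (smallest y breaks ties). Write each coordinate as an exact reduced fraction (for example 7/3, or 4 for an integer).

Clipped polygon: [(12,3) (15,7/2) (15,14) (66/5,14) (12,13)]

1. After x ≥ 12: [(12,3) (18,4) (20,11) (18,18) (12,13)]
2. After x ≤ 15: [(12,3) (15,7/2) (15,31/2) (12,13)]
3. After y ≥ 2: [(12,3) (15,7/2) (15,31/2) (12,13)]
4. After y ≤ 14: [(12,3) (15,7/2) (15,14) (66/5,14) (12,13)]
5. Canonical ring: [(12,3) (15,7/2) (15,14) (66/5,14) (12,13)]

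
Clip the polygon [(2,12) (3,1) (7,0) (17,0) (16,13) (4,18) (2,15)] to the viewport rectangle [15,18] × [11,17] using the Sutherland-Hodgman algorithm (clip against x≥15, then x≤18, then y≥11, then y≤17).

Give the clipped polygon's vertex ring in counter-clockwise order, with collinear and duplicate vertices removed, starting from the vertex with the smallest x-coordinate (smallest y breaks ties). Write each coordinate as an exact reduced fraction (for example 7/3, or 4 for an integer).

1. After x ≥ 15: [(15,0) (17,0) (16,13) (15,161/12)]
2. After x ≤ 18: [(15,0) (17,0) (16,13) (15,161/12)]
3. After y ≥ 11: [(15,11) (210/13,11) (16,13) (15,161/12)]
4. After y ≤ 17: [(15,11) (210/13,11) (16,13) (15,161/12)]
5. Canonical ring: [(15,11) (210/13,11) (16,13) (15,161/12)]

Clipped polygon: [(15,11) (210/13,11) (16,13) (15,161/12)]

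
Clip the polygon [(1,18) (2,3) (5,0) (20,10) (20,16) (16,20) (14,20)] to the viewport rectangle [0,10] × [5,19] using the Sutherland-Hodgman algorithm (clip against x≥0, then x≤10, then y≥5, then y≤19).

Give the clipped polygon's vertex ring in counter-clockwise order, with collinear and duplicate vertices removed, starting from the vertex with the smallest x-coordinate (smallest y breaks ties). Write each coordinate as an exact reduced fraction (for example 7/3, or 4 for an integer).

Clipped polygon: [(1,18) (28/15,5) (10,5) (10,19) (15/2,19)]

1. After x ≥ 0: [(1,18) (2,3) (5,0) (20,10) (20,16) (16,20) (14,20)]
2. After x ≤ 10: [(10,252/13) (1,18) (2,3) (5,0) (10,10/3)]
3. After y ≥ 5: [(10,5) (10,252/13) (1,18) (28/15,5)]
4. After y ≤ 19: [(10,5) (10,19) (15/2,19) (1,18) (28/15,5)]
5. Canonical ring: [(1,18) (28/15,5) (10,5) (10,19) (15/2,19)]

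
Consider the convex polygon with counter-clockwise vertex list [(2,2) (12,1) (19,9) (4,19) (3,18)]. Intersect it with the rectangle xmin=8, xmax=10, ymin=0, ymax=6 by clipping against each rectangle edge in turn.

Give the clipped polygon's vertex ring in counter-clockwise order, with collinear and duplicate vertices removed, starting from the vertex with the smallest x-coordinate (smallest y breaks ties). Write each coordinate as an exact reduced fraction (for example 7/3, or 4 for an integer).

Clipped polygon: [(8,7/5) (10,6/5) (10,6) (8,6)]

1. After x ≥ 8: [(8,7/5) (12,1) (19,9) (8,49/3)]
2. After x ≤ 10: [(8,7/5) (10,6/5) (10,15) (8,49/3)]
3. After y ≥ 0: [(8,7/5) (10,6/5) (10,15) (8,49/3)]
4. After y ≤ 6: [(8,6) (8,7/5) (10,6/5) (10,6)]
5. Canonical ring: [(8,7/5) (10,6/5) (10,6) (8,6)]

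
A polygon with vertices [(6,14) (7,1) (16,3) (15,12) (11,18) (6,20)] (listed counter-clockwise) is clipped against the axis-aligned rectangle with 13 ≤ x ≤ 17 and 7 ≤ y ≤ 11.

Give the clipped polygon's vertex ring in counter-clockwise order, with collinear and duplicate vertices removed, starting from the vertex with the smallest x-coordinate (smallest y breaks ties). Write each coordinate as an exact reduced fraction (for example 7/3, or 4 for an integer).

1. After x ≥ 13: [(13,7/3) (16,3) (15,12) (13,15)]
2. After x ≤ 17: [(13,7/3) (16,3) (15,12) (13,15)]
3. After y ≥ 7: [(13,7) (140/9,7) (15,12) (13,15)]
4. After y ≤ 11: [(13,11) (13,7) (140/9,7) (136/9,11)]
5. Canonical ring: [(13,7) (140/9,7) (136/9,11) (13,11)]

Clipped polygon: [(13,7) (140/9,7) (136/9,11) (13,11)]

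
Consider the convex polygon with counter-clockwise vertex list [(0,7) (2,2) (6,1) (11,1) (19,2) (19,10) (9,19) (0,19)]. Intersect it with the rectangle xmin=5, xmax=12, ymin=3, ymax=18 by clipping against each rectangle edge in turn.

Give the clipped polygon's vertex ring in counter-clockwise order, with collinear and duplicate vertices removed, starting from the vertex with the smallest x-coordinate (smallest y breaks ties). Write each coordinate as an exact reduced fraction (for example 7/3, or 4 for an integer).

1. After x ≥ 5: [(5,5/4) (6,1) (11,1) (19,2) (19,10) (9,19) (5,19)]
2. After x ≤ 12: [(5,5/4) (6,1) (11,1) (12,9/8) (12,163/10) (9,19) (5,19)]
3. After y ≥ 3: [(5,3) (12,3) (12,163/10) (9,19) (5,19)]
4. After y ≤ 18: [(5,18) (5,3) (12,3) (12,163/10) (91/9,18)]
5. Canonical ring: [(5,3) (12,3) (12,163/10) (91/9,18) (5,18)]

Clipped polygon: [(5,3) (12,3) (12,163/10) (91/9,18) (5,18)]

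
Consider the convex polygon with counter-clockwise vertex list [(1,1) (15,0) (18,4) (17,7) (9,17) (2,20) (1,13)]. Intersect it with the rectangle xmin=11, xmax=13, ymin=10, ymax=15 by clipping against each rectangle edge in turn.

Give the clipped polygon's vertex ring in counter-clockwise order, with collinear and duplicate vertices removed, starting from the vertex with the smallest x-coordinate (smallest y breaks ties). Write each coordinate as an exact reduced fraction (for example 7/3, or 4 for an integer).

Clipped polygon: [(11,10) (13,10) (13,12) (11,29/2)]

1. After x ≥ 11: [(11,2/7) (15,0) (18,4) (17,7) (11,29/2)]
2. After x ≤ 13: [(11,2/7) (13,1/7) (13,12) (11,29/2)]
3. After y ≥ 10: [(11,10) (13,10) (13,12) (11,29/2)]
4. After y ≤ 15: [(11,10) (13,10) (13,12) (11,29/2)]
5. Canonical ring: [(11,10) (13,10) (13,12) (11,29/2)]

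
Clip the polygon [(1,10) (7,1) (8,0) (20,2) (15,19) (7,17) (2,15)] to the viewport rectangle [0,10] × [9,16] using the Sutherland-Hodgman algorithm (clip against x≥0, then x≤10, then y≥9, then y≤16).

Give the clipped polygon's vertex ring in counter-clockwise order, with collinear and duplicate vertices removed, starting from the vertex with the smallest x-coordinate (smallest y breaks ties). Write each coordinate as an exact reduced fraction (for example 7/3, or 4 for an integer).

1. After x ≥ 0: [(1,10) (7,1) (8,0) (20,2) (15,19) (7,17) (2,15)]
2. After x ≤ 10: [(1,10) (7,1) (8,0) (10,1/3) (10,71/4) (7,17) (2,15)]
3. After y ≥ 9: [(1,10) (5/3,9) (10,9) (10,71/4) (7,17) (2,15)]
4. After y ≤ 16: [(1,10) (5/3,9) (10,9) (10,16) (9/2,16) (2,15)]
5. Canonical ring: [(1,10) (5/3,9) (10,9) (10,16) (9/2,16) (2,15)]

Clipped polygon: [(1,10) (5/3,9) (10,9) (10,16) (9/2,16) (2,15)]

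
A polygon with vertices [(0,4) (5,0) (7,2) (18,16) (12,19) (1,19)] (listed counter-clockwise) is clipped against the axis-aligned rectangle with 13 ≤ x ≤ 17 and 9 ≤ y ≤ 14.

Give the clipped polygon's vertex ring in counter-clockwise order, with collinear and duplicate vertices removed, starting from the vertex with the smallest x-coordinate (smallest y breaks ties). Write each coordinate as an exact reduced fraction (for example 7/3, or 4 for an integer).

Clipped polygon: [(13,106/11) (115/7,14) (13,14)]

1. After x ≥ 13: [(13,106/11) (18,16) (13,37/2)]
2. After x ≤ 17: [(13,106/11) (17,162/11) (17,33/2) (13,37/2)]
3. After y ≥ 9: [(13,106/11) (17,162/11) (17,33/2) (13,37/2)]
4. After y ≤ 14: [(13,14) (13,106/11) (115/7,14)]
5. Canonical ring: [(13,106/11) (115/7,14) (13,14)]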